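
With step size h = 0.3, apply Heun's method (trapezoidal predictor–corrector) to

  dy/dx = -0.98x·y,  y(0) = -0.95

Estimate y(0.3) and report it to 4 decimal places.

Heun: k1 = f(x_n, y_n); k2 = f(x_n + h, y_n + h·k1); y_{n+1} = y_n + (h/2)·(k1 + k2).
x=0.000000, y=-0.950000:
  k1 = f(0.000000, -0.950000) = 0.000000
  k2 = f(0.300000, -0.950000) = 0.279300
  y ← -0.950000 + (0.3/2)·(0.000000 + 0.279300) = -0.908105
y(0.3) ≈ -0.9081

-0.9081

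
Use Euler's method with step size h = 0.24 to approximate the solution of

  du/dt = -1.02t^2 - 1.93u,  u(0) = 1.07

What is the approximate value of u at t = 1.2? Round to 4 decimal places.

Euler: u_{n+1} = u_n + h·f(t_n, u_n).
t=0.000000, u=1.070000: f=-2.065100 → u ← 1.070000 + 0.24·(-2.065100) = 0.574376
t=0.240000, u=0.574376: f=-1.167298 → u ← 0.574376 + 0.24·(-1.167298) = 0.294225
t=0.480000, u=0.294225: f=-0.802861 → u ← 0.294225 + 0.24·(-0.802861) = 0.101538
t=0.720000, u=0.101538: f=-0.724736 → u ← 0.101538 + 0.24·(-0.724736) = -0.072399
t=0.960000, u=-0.072399: f=-0.800302 → u ← -0.072399 + 0.24·(-0.800302) = -0.264471
u(1.2) ≈ -0.2645

-0.2645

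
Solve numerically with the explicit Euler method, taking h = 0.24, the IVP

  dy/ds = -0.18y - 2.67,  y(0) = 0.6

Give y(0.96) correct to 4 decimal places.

Euler: y_{n+1} = y_n + h·f(s_n, y_n).
s=0.000000, y=0.600000: f=-2.778000 → y ← 0.600000 + 0.24·(-2.778000) = -0.066720
s=0.240000, y=-0.066720: f=-2.657990 → y ← -0.066720 + 0.24·(-2.657990) = -0.704638
s=0.480000, y=-0.704638: f=-2.543165 → y ← -0.704638 + 0.24·(-2.543165) = -1.314997
s=0.720000, y=-1.314997: f=-2.433300 → y ← -1.314997 + 0.24·(-2.433300) = -1.898989
y(0.96) ≈ -1.8990

-1.8990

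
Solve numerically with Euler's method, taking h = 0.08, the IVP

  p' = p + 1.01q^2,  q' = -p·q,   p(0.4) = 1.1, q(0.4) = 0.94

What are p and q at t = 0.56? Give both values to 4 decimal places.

Euler on (p,q): p_{n+1} = p_n + h·p', q_{n+1} = q_n + h·q'.
0.400000: (1.100000, 0.940000); f=(1.992436, -1.034000) → (1.259395, 0.857280)
0.480000: (1.259395, 0.857280); f=(2.001673, -1.079654) → (1.419529, 0.770908)
(p(0.56), q(0.56)) ≈ (1.4195, 0.7709)

1.4195, 0.7709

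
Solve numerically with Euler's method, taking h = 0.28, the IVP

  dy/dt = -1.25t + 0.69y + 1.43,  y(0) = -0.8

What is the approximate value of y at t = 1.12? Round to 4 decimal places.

Euler: y_{n+1} = y_n + h·f(t_n, y_n).
t=0.000000, y=-0.800000: f=0.878000 → y ← -0.800000 + 0.28·0.878000 = -0.554160
t=0.280000, y=-0.554160: f=0.697630 → y ← -0.554160 + 0.28·0.697630 = -0.358824
t=0.560000, y=-0.358824: f=0.482412 → y ← -0.358824 + 0.28·0.482412 = -0.223748
t=0.840000, y=-0.223748: f=0.225614 → y ← -0.223748 + 0.28·0.225614 = -0.160577
y(1.12) ≈ -0.1606

-0.1606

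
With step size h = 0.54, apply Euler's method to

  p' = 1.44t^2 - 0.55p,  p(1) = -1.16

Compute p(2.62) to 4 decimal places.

Euler: p_{n+1} = p_n + h·f(t_n, p_n).
t=1.000000, p=-1.160000: f=2.078000 → p ← -1.160000 + 0.54·2.078000 = -0.037880
t=1.540000, p=-0.037880: f=3.435938 → p ← -0.037880 + 0.54·3.435938 = 1.817527
t=2.080000, p=1.817527: f=5.230376 → p ← 1.817527 + 0.54·5.230376 = 4.641930
p(2.62) ≈ 4.6419

4.6419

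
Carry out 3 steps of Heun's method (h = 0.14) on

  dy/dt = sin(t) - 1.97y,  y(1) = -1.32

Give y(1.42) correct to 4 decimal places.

Heun: k1 = f(t_n, y_n); k2 = f(t_n + h, y_n + h·k1); y_{n+1} = y_n + (h/2)·(k1 + k2).
t=1.000000, y=-1.320000:
  k1 = f(1.000000, -1.320000) = 3.441871
  k2 = f(1.140000, -0.838138) = 2.559765
  y ← -1.320000 + (0.14/2)·(3.441871 + 2.559765) = -0.899885
t=1.140000, y=-0.899885:
  k1 = f(1.140000, -0.899885) = 2.681408
  k2 = f(1.280000, -0.524488) = 1.991258
  y ← -0.899885 + (0.14/2)·(2.681408 + 1.991258) = -0.572799
t=1.280000, y=-0.572799:
  k1 = f(1.280000, -0.572799) = 2.086430
  k2 = f(1.420000, -0.280699) = 1.541628
  y ← -0.572799 + (0.14/2)·(2.086430 + 1.541628) = -0.318835
y(1.42) ≈ -0.3188

-0.3188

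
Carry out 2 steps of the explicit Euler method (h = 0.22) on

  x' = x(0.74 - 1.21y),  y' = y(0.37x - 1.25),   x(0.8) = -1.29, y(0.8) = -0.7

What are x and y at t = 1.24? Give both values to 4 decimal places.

Euler on (x,y): x_{n+1} = x_n + h·x', y_{n+1} = y_n + h·y'.
0.800000: (-1.290000, -0.700000); f=(-2.047230, 1.209110) → (-1.740391, -0.433996)
1.020000: (-1.740391, -0.433996); f=(-2.201829, 0.821964) → (-2.224793, -0.253164)
(x(1.24), y(1.24)) ≈ (-2.2248, -0.2532)

-2.2248, -0.2532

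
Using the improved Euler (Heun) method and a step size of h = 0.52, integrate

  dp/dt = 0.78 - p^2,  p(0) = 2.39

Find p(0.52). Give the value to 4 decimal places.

1.3025

Heun: k1 = f(t_n, p_n); k2 = f(t_n + h, p_n + h·k1); p_{n+1} = p_n + (h/2)·(k1 + k2).
t=0.000000, p=2.390000:
  k1 = f(0.000000, 2.390000) = -4.932100
  k2 = f(0.520000, -0.174692) = 0.749483
  p ← 2.390000 + (0.52/2)·(-4.932100 + 0.749483) = 1.302520
p(0.52) ≈ 1.3025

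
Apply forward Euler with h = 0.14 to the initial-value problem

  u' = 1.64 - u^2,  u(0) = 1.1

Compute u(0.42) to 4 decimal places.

Euler: u_{n+1} = u_n + h·f(s_n, u_n).
s=0.000000, u=1.100000: f=0.430000 → u ← 1.100000 + 0.14·0.430000 = 1.160200
s=0.140000, u=1.160200: f=0.293936 → u ← 1.160200 + 0.14·0.293936 = 1.201351
s=0.280000, u=1.201351: f=0.196756 → u ← 1.201351 + 0.14·0.196756 = 1.228897
u(0.42) ≈ 1.2289

1.2289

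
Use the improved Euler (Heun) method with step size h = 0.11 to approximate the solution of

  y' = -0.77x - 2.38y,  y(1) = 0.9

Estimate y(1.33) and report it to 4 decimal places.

Heun: k1 = f(x_n, y_n); k2 = f(x_n + h, y_n + h·k1); y_{n+1} = y_n + (h/2)·(k1 + k2).
x=1.000000, y=0.900000:
  k1 = f(1.000000, 0.900000) = -2.912000
  k2 = f(1.110000, 0.579680) = -2.234338
  y ← 0.900000 + (0.11/2)·(-2.912000 + (-2.234338)) = 0.616951
x=1.110000, y=0.616951:
  k1 = f(1.110000, 0.616951) = -2.323044
  k2 = f(1.220000, 0.361417) = -1.799571
  y ← 0.616951 + (0.11/2)·(-2.323044 + (-1.799571)) = 0.390208
x=1.220000, y=0.390208:
  k1 = f(1.220000, 0.390208) = -1.868094
  k2 = f(1.330000, 0.184717) = -1.463727
  y ← 0.390208 + (0.11/2)·(-1.868094 + (-1.463727)) = 0.206957
y(1.33) ≈ 0.2070

0.2070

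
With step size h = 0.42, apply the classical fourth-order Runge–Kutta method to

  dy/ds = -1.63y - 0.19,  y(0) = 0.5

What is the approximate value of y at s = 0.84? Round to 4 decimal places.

RK4: k1 = f(s_n, y_n); k2 = f(s_n + h/2, y_n + (h/2)·k1); k3 = f(s_n + h/2, y_n + (h/2)·k2); k4 = f(s_n + h, y_n + h·k3); y_{n+1} = y_n + (h/6)·(k1 + 2k2 + 2k3 + k4).
s=0.000000, y=0.500000:
  k1 = f(0.000000, 0.500000) = -1.005000
  k2 = f(0.210000, 0.288950) = -0.660988
  k3 = f(0.210000, 0.361192) = -0.778744
  k4 = f(0.420000, 0.172928) = -0.471872
  y ← 0.500000 + (0.42/6)·(k1 + 2k2 + 2k3 + k4) = 0.195056
s=0.420000, y=0.195056:
  k1 = f(0.420000, 0.195056) = -0.507942
  k2 = f(0.630000, 0.088389) = -0.334073
  k3 = f(0.630000, 0.124901) = -0.393589
  k4 = f(0.840000, 0.029749) = -0.238491
  y ← 0.195056 + (0.42/6)·(k1 + 2k2 + 2k3 + k4) = 0.040933
y(0.84) ≈ 0.0409

0.0409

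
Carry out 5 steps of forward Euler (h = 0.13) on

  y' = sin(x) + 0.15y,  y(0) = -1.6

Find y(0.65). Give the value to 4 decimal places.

Euler: y_{n+1} = y_n + h·f(x_n, y_n).
x=0.000000, y=-1.600000: f=-0.240000 → y ← -1.600000 + 0.13·(-0.240000) = -1.631200
x=0.130000, y=-1.631200: f=-0.115046 → y ← -1.631200 + 0.13·(-0.115046) = -1.646156
x=0.260000, y=-1.646156: f=0.010157 → y ← -1.646156 + 0.13·0.010157 = -1.644836
x=0.390000, y=-1.644836: f=0.133463 → y ← -1.644836 + 0.13·0.133463 = -1.627485
x=0.520000, y=-1.627485: f=0.252757 → y ← -1.627485 + 0.13·0.252757 = -1.594627
y(0.65) ≈ -1.5946

-1.5946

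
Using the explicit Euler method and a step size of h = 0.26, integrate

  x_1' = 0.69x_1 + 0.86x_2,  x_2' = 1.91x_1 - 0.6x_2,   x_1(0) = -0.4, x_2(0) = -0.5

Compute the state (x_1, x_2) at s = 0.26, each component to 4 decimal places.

Euler on (x_1,x_2): x_1_{n+1} = x_1_n + h·x_1', x_2_{n+1} = x_2_n + h·x_2'.
0.000000: (-0.400000, -0.500000); f=(-0.706000, -0.464000) → (-0.583560, -0.620640)
(x_1(0.26), x_2(0.26)) ≈ (-0.5836, -0.6206)

-0.5836, -0.6206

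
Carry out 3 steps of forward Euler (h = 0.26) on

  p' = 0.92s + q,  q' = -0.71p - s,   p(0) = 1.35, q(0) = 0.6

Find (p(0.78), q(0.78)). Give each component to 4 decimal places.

1.7851, -0.4363

Euler on (p,q): p_{n+1} = p_n + h·p', q_{n+1} = q_n + h·q'.
0.000000: (1.350000, 0.600000); f=(0.600000, -0.958500) → (1.506000, 0.350790)
0.260000: (1.506000, 0.350790); f=(0.589990, -1.329260) → (1.659397, 0.005182)
0.520000: (1.659397, 0.005182); f=(0.483582, -1.698172) → (1.785129, -0.436342)
(p(0.78), q(0.78)) ≈ (1.7851, -0.4363)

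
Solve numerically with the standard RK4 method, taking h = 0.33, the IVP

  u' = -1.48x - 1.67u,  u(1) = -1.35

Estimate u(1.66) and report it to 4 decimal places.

RK4: k1 = f(x_n, u_n); k2 = f(x_n + h/2, u_n + (h/2)·k1); k3 = f(x_n + h/2, u_n + (h/2)·k2); k4 = f(x_n + h, u_n + h·k3); u_{n+1} = u_n + (h/6)·(k1 + 2k2 + 2k3 + k4).
x=1.000000, u=-1.350000:
  k1 = f(1.000000, -1.350000) = 0.774500
  k2 = f(1.165000, -1.222208) = 0.316887
  k3 = f(1.165000, -1.297714) = 0.442982
  k4 = f(1.330000, -1.203816) = 0.041973
  u ← -1.350000 + (0.33/6)·(k1 + 2k2 + 2k3 + k4) = -1.221508
x=1.330000, u=-1.221508:
  k1 = f(1.330000, -1.221508) = 0.071519
  k2 = f(1.495000, -1.209708) = -0.192388
  k3 = f(1.495000, -1.253252) = -0.119668
  k4 = f(1.660000, -1.260999) = -0.350932
  u ← -1.221508 + (0.33/6)·(k1 + 2k2 + 2k3 + k4) = -1.271202
u(1.66) ≈ -1.2712

-1.2712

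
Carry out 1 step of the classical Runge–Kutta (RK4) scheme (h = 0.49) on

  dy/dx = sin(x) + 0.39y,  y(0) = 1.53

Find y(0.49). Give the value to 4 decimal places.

RK4: k1 = f(x_n, y_n); k2 = f(x_n + h/2, y_n + (h/2)·k1); k3 = f(x_n + h/2, y_n + (h/2)·k2); k4 = f(x_n + h, y_n + h·k3); y_{n+1} = y_n + (h/6)·(k1 + 2k2 + 2k3 + k4).
x=0.000000, y=1.530000:
  k1 = f(0.000000, 1.530000) = 0.596700
  k2 = f(0.245000, 1.676192) = 0.896271
  k3 = f(0.245000, 1.749586) = 0.924895
  k4 = f(0.490000, 1.983199) = 1.244073
  y ← 1.530000 + (0.49/6)·(k1 + 2k2 + 2k3 + k4) = 1.977787
y(0.49) ≈ 1.9778

1.9778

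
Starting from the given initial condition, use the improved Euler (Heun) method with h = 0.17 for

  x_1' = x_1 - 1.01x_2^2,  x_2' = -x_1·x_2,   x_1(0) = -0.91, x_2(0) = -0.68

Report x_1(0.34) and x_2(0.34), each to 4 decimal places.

Heun on (x_1,x_2): k1 = f(t_n, state_n); k2 = f(t_n + h, state_n + h·k1); state_{n+1} = state_n + (h/2)·(k1 + k2).
0.000000: (-0.910000, -0.680000)
  k1 = (-1.377024, -0.618800)
  predictor → (-1.144094, -0.785196)
  k2 = (-1.766792, -0.898338)
  → (-1.177224, -0.808957)
0.170000: (-1.177224, -0.808957)
  k1 = (-1.838179, -0.952324)
  predictor → (-1.489715, -0.970852)
  k2 = (-2.441694, -1.446292)
  → (-1.541014, -1.012839)
(x_1(0.34), x_2(0.34)) ≈ (-1.5410, -1.0128)

-1.5410, -1.0128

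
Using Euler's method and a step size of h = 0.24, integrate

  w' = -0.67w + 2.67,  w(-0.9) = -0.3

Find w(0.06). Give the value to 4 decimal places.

1.8598

Euler: w_{n+1} = w_n + h·f(t_n, w_n).
t=-0.900000, w=-0.300000: f=2.871000 → w ← -0.300000 + 0.24·2.871000 = 0.389040
t=-0.660000, w=0.389040: f=2.409343 → w ← 0.389040 + 0.24·2.409343 = 0.967282
t=-0.420000, w=0.967282: f=2.021921 → w ← 0.967282 + 0.24·2.021921 = 1.452543
t=-0.180000, w=1.452543: f=1.696796 → w ← 1.452543 + 0.24·1.696796 = 1.859774
w(0.06) ≈ 1.8598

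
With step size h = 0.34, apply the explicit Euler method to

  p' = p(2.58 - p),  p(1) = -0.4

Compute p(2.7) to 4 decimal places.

-95.4799

Euler: p_{n+1} = p_n + h·f(x_n, p_n).
x=1.000000, p=-0.400000: f=-1.192000 → p ← -0.400000 + 0.34·(-1.192000) = -0.805280
x=1.340000, p=-0.805280: f=-2.726098 → p ← -0.805280 + 0.34·(-2.726098) = -1.732153
x=1.680000, p=-1.732153: f=-7.469311 → p ← -1.732153 + 0.34·(-7.469311) = -4.271719
x=2.020000, p=-4.271719: f=-29.268621 → p ← -4.271719 + 0.34·(-29.268621) = -14.223050
x=2.360000, p=-14.223050: f=-238.990632 → p ← -14.223050 + 0.34·(-238.990632) = -95.479865
p(2.7) ≈ -95.4799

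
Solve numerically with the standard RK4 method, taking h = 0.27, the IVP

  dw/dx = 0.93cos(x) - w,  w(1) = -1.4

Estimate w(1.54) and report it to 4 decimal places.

RK4: k1 = f(x_n, w_n); k2 = f(x_n + h/2, w_n + (h/2)·k1); k3 = f(x_n + h/2, w_n + (h/2)·k2); k4 = f(x_n + h, w_n + h·k3); w_{n+1} = w_n + (h/6)·(k1 + 2k2 + 2k3 + k4).
x=1.000000, w=-1.400000:
  k1 = f(1.000000, -1.400000) = 1.902481
  k2 = f(1.135000, -1.143165) = 1.535748
  k3 = f(1.135000, -1.192674) = 1.585257
  k4 = f(1.270000, -0.971981) = 1.247522
  w ← -1.400000 + (0.27/6)·(k1 + 2k2 + 2k3 + k4) = -0.977359
x=1.270000, w=-0.977359:
  k1 = f(1.270000, -0.977359) = 1.252901
  k2 = f(1.405000, -0.808218) = 0.961703
  k3 = f(1.405000, -0.847529) = 1.001015
  k4 = f(1.540000, -0.707085) = 0.735721
  w ← -0.977359 + (0.27/6)·(k1 + 2k2 + 2k3 + k4) = -0.711227
w(1.54) ≈ -0.7112

-0.7112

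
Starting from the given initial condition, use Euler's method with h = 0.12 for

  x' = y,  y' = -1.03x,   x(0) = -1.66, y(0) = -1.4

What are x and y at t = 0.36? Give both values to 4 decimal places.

-2.0876, -0.7252

Euler on (x,y): x_{n+1} = x_n + h·x', y_{n+1} = y_n + h·y'.
0.000000: (-1.660000, -1.400000); f=(-1.400000, 1.709800) → (-1.828000, -1.194824)
0.120000: (-1.828000, -1.194824); f=(-1.194824, 1.882840) → (-1.971379, -0.968883)
0.240000: (-1.971379, -0.968883); f=(-0.968883, 2.030520) → (-2.087645, -0.725221)
(x(0.36), y(0.36)) ≈ (-2.0876, -0.7252)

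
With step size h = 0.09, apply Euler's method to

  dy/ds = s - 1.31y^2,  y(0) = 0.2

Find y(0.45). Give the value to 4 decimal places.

0.2557

Euler: y_{n+1} = y_n + h·f(s_n, y_n).
s=0.000000, y=0.200000: f=-0.052400 → y ← 0.200000 + 0.09·(-0.052400) = 0.195284
s=0.090000, y=0.195284: f=0.040042 → y ← 0.195284 + 0.09·0.040042 = 0.198888
s=0.180000, y=0.198888: f=0.128181 → y ← 0.198888 + 0.09·0.128181 = 0.210424
s=0.270000, y=0.210424: f=0.211995 → y ← 0.210424 + 0.09·0.211995 = 0.229504
s=0.360000, y=0.229504: f=0.291000 → y ← 0.229504 + 0.09·0.291000 = 0.255694
y(0.45) ≈ 0.2557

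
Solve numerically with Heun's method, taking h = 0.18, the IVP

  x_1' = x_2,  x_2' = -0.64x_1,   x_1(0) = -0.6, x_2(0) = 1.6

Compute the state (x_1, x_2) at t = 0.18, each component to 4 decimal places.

-0.3058, 1.6525

Heun on (x_1,x_2): k1 = f(t_n, state_n); k2 = f(t_n + h, state_n + h·k1); state_{n+1} = state_n + (h/2)·(k1 + k2).
0.000000: (-0.600000, 1.600000)
  k1 = (1.600000, 0.384000)
  predictor → (-0.312000, 1.669120)
  k2 = (1.669120, 0.199680)
  → (-0.305779, 1.652531)
(x_1(0.18), x_2(0.18)) ≈ (-0.3058, 1.6525)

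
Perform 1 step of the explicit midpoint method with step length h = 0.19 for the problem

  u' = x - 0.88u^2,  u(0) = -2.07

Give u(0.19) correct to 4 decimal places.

-3.0378

Midpoint: k1 = f(x_n, u_n); k2 = f(x_n + h/2, u_n + (h/2)·k1); u_{n+1} = u_n + h·k2.
x=0.000000, u=-2.070000:
  k1 = f(0.000000, -2.070000) = -3.770712
  k2 = f(0.095000, -2.428218) = -5.093692
  u ← -2.070000 + 0.19·(-5.093692) = -3.037801
u(0.19) ≈ -3.0378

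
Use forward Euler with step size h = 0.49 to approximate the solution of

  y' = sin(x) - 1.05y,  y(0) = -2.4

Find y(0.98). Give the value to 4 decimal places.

-0.3351

Euler: y_{n+1} = y_n + h·f(x_n, y_n).
x=0.000000, y=-2.400000: f=2.520000 → y ← -2.400000 + 0.49·2.520000 = -1.165200
x=0.490000, y=-1.165200: f=1.694086 → y ← -1.165200 + 0.49·1.694086 = -0.335098
y(0.98) ≈ -0.3351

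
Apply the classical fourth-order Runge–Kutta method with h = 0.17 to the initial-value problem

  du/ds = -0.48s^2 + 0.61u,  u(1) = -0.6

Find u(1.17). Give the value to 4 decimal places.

-0.7667

RK4: k1 = f(s_n, u_n); k2 = f(s_n + h/2, u_n + (h/2)·k1); k3 = f(s_n + h/2, u_n + (h/2)·k2); k4 = f(s_n + h, u_n + h·k3); u_{n+1} = u_n + (h/6)·(k1 + 2k2 + 2k3 + k4).
s=1.000000, u=-0.600000:
  k1 = f(1.000000, -0.600000) = -0.846000
  k2 = f(1.085000, -0.671910) = -0.974933
  k3 = f(1.085000, -0.682869) = -0.981618
  k4 = f(1.170000, -0.766875) = -1.124866
  u ← -0.600000 + (0.17/6)·(k1 + 2k2 + 2k3 + k4) = -0.766712
u(1.17) ≈ -0.7667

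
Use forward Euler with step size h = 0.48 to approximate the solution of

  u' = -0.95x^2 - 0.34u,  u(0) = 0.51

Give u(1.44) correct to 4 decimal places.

-0.2093

Euler: u_{n+1} = u_n + h·f(x_n, u_n).
x=0.000000, u=0.510000: f=-0.173400 → u ← 0.510000 + 0.48·(-0.173400) = 0.426768
x=0.480000, u=0.426768: f=-0.363981 → u ← 0.426768 + 0.48·(-0.363981) = 0.252057
x=0.960000, u=0.252057: f=-0.961219 → u ← 0.252057 + 0.48·(-0.961219) = -0.209328
u(1.44) ≈ -0.2093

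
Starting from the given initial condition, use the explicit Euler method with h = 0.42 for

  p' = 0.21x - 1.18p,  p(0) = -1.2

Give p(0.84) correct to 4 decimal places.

-0.2683

Euler: p_{n+1} = p_n + h·f(x_n, p_n).
x=0.000000, p=-1.200000: f=1.416000 → p ← -1.200000 + 0.42·1.416000 = -0.605280
x=0.420000, p=-0.605280: f=0.802430 → p ← -0.605280 + 0.42·0.802430 = -0.268259
p(0.84) ≈ -0.2683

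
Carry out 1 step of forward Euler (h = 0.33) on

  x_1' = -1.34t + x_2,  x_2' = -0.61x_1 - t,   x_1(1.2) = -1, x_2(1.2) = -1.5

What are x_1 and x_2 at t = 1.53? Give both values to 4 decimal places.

Euler on (x_1,x_2): x_1_{n+1} = x_1_n + h·x_1', x_2_{n+1} = x_2_n + h·x_2'.
1.200000: (-1.000000, -1.500000); f=(-3.108000, -0.590000) → (-2.025640, -1.694700)
(x_1(1.53), x_2(1.53)) ≈ (-2.0256, -1.6947)

-2.0256, -1.6947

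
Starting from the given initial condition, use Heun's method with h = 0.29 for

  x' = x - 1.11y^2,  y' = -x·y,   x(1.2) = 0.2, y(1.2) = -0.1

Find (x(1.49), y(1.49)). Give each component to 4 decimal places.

0.2629, -0.0936

Heun on (x,y): k1 = f(s_n, state_n); k2 = f(s_n + h, state_n + h·k1); state_{n+1} = state_n + (h/2)·(k1 + k2).
1.200000: (0.200000, -0.100000)
  k1 = (0.188900, 0.020000)
  predictor → (0.254781, -0.094200)
  k2 = (0.244931, 0.024000)
  → (0.262906, -0.093620)
(x(1.49), y(1.49)) ≈ (0.2629, -0.0936)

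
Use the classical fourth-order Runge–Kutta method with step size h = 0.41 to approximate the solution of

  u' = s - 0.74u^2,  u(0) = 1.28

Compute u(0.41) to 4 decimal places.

0.9912

RK4: k1 = f(s_n, u_n); k2 = f(s_n + h/2, u_n + (h/2)·k1); k3 = f(s_n + h/2, u_n + (h/2)·k2); k4 = f(s_n + h, u_n + h·k3); u_{n+1} = u_n + (h/6)·(k1 + 2k2 + 2k3 + k4).
s=0.000000, u=1.280000:
  k1 = f(0.000000, 1.280000) = -1.212416
  k2 = f(0.205000, 1.031455) = -0.582285
  k3 = f(0.205000, 1.160632) = -0.791829
  k4 = f(0.410000, 0.955350) = -0.265394
  u ← 1.280000 + (0.41/6)·(k1 + 2k2 + 2k3 + k4) = 0.991221
u(0.41) ≈ 0.9912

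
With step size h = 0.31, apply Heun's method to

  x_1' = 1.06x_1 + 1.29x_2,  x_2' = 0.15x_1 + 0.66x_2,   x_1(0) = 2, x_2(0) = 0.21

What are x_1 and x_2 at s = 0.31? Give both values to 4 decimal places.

Heun on (x_1,x_2): k1 = f(s_n, state_n); k2 = f(s_n + h, state_n + h·k1); state_{n+1} = state_n + (h/2)·(k1 + k2).
0.000000: (2.000000, 0.210000)
  k1 = (2.390900, 0.438600)
  predictor → (2.741179, 0.345966)
  k2 = (3.351946, 0.639514)
  → (2.890141, 0.377108)
(x_1(0.31), x_2(0.31)) ≈ (2.8901, 0.3771)

2.8901, 0.3771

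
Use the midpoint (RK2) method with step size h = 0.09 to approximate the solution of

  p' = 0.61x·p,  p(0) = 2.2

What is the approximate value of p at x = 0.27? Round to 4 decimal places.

Midpoint: k1 = f(x_n, p_n); k2 = f(x_n + h/2, p_n + (h/2)·k1); p_{n+1} = p_n + h·k2.
x=0.000000, p=2.200000:
  k1 = f(0.000000, 2.200000) = 0.000000
  k2 = f(0.045000, 2.200000) = 0.060390
  p ← 2.200000 + 0.09·0.060390 = 2.205435
x=0.090000, p=2.205435:
  k1 = f(0.090000, 2.205435) = 0.121078
  k2 = f(0.135000, 2.210884) = 0.182066
  p ← 2.205435 + 0.09·0.182066 = 2.221821
x=0.180000, p=2.221821:
  k1 = f(0.180000, 2.221821) = 0.243956
  k2 = f(0.225000, 2.232799) = 0.306452
  p ← 2.221821 + 0.09·0.306452 = 2.249402
p(0.27) ≈ 2.2494

2.2494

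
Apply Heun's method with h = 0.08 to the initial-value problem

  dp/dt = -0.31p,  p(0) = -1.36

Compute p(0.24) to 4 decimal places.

-1.2625

Heun: k1 = f(t_n, p_n); k2 = f(t_n + h, p_n + h·k1); p_{n+1} = p_n + (h/2)·(k1 + k2).
t=0.000000, p=-1.360000:
  k1 = f(0.000000, -1.360000) = 0.421600
  k2 = f(0.080000, -1.326272) = 0.411144
  p ← -1.360000 + (0.08/2)·(0.421600 + 0.411144) = -1.326690
t=0.080000, p=-1.326690:
  k1 = f(0.080000, -1.326690) = 0.411274
  k2 = f(0.160000, -1.293788) = 0.401074
  p ← -1.326690 + (0.08/2)·(0.411274 + 0.401074) = -1.294196
t=0.160000, p=-1.294196:
  k1 = f(0.160000, -1.294196) = 0.401201
  k2 = f(0.240000, -1.262100) = 0.391251
  p ← -1.294196 + (0.08/2)·(0.401201 + 0.391251) = -1.262498
p(0.24) ≈ -1.2625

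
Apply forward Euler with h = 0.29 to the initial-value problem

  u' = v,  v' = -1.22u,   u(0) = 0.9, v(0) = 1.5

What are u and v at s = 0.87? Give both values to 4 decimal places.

1.8833, 0.1157

Euler on (u,v): u_{n+1} = u_n + h·u', v_{n+1} = v_n + h·v'.
0.000000: (0.900000, 1.500000); f=(1.500000, -1.098000) → (1.335000, 1.181580)
0.290000: (1.335000, 1.181580); f=(1.181580, -1.628700) → (1.677658, 0.709257)
0.580000: (1.677658, 0.709257); f=(0.709257, -2.046743) → (1.883343, 0.115702)
(u(0.87), v(0.87)) ≈ (1.8833, 0.1157)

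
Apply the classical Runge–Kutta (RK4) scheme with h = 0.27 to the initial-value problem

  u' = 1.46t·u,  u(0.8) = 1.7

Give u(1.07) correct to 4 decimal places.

RK4: k1 = f(t_n, u_n); k2 = f(t_n + h/2, u_n + (h/2)·k1); k3 = f(t_n + h/2, u_n + (h/2)·k2); k4 = f(t_n + h, u_n + h·k3); u_{n+1} = u_n + (h/6)·(k1 + 2k2 + 2k3 + k4).
t=0.800000, u=1.700000:
  k1 = f(0.800000, 1.700000) = 1.985600
  k2 = f(0.935000, 1.968056) = 2.686593
  k3 = f(0.935000, 2.062690) = 2.815778
  k4 = f(1.070000, 2.460260) = 3.843418
  u ← 1.700000 + (0.27/6)·(k1 + 2k2 + 2k3 + k4) = 2.457519
u(1.07) ≈ 2.4575

2.4575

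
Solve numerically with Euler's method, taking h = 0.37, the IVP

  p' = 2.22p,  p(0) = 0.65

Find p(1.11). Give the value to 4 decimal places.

Euler: p_{n+1} = p_n + h·f(x_n, p_n).
x=0.000000, p=0.650000: f=1.443000 → p ← 0.650000 + 0.37·1.443000 = 1.183910
x=0.370000, p=1.183910: f=2.628280 → p ← 1.183910 + 0.37·2.628280 = 2.156374
x=0.740000, p=2.156374: f=4.787150 → p ← 2.156374 + 0.37·4.787150 = 3.927619
p(1.11) ≈ 3.9276

3.9276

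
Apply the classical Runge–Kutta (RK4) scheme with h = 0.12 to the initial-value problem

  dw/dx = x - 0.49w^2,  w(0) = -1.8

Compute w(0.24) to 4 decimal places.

-2.2491

RK4: k1 = f(x_n, w_n); k2 = f(x_n + h/2, w_n + (h/2)·k1); k3 = f(x_n + h/2, w_n + (h/2)·k2); k4 = f(x_n + h, w_n + h·k3); w_{n+1} = w_n + (h/6)·(k1 + 2k2 + 2k3 + k4).
x=0.000000, w=-1.800000:
  k1 = f(0.000000, -1.800000) = -1.587600
  k2 = f(0.060000, -1.895256) = -1.700078
  k3 = f(0.060000, -1.902005) = -1.712635
  k4 = f(0.120000, -2.005516) = -1.850827
  w ← -1.800000 + (0.12/6)·(k1 + 2k2 + 2k3 + k4) = -2.005277
x=0.120000, w=-2.005277:
  k1 = f(0.120000, -2.005277) = -1.850357
  k2 = f(0.180000, -2.116298) = -2.014572
  k3 = f(0.180000, -2.126151) = -2.035055
  k4 = f(0.240000, -2.249484) = -2.239486
  w ← -2.005277 + (0.12/6)·(k1 + 2k2 + 2k3 + k4) = -2.249059
w(0.24) ≈ -2.2491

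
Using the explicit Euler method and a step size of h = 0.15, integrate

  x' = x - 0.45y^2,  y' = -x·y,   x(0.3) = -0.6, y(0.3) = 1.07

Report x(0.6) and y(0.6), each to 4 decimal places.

-0.9742, 1.3005

Euler on (x,y): x_{n+1} = x_n + h·x', y_{n+1} = y_n + h·y'.
0.300000: (-0.600000, 1.070000); f=(-1.115205, 0.642000) → (-0.767281, 1.166300)
0.450000: (-0.767281, 1.166300); f=(-1.379396, 0.894880) → (-0.974190, 1.300532)
(x(0.6), y(0.6)) ≈ (-0.9742, 1.3005)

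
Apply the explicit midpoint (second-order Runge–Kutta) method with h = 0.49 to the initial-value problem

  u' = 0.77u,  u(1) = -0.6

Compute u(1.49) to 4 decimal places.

Midpoint: k1 = f(t_n, u_n); k2 = f(t_n + h/2, u_n + (h/2)·k1); u_{n+1} = u_n + h·k2.
t=1.000000, u=-0.600000:
  k1 = f(1.000000, -0.600000) = -0.462000
  k2 = f(1.245000, -0.713190) = -0.549156
  u ← -0.600000 + 0.49·(-0.549156) = -0.869087
u(1.49) ≈ -0.8691

-0.8691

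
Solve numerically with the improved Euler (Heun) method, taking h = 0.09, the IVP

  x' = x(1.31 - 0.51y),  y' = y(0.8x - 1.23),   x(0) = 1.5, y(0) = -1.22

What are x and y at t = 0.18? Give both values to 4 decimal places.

Heun on (x,y): k1 = f(t_n, state_n); k2 = f(t_n + h, state_n + h·k1); state_{n+1} = state_n + (h/2)·(k1 + k2).
0.000000: (1.500000, -1.220000)
  k1 = (2.898300, 0.036600)
  predictor → (1.760847, -1.216706)
  k2 = (3.399350, -0.217398)
  → (1.783394, -1.228136)
0.090000: (1.783394, -1.228136)
  k1 = (3.453274, -0.241593)
  predictor → (2.094189, -1.249879)
  k2 = (4.078304, -0.556635)
  → (2.122315, -1.264056)
(x(0.18), y(0.18)) ≈ (2.1223, -1.2641)

2.1223, -1.2641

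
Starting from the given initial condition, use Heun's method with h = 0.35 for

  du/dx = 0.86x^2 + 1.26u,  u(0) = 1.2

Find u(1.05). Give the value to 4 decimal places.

Heun: k1 = f(x_n, u_n); k2 = f(x_n + h, u_n + h·k1); u_{n+1} = u_n + (h/2)·(k1 + k2).
x=0.000000, u=1.200000:
  k1 = f(0.000000, 1.200000) = 1.512000
  k2 = f(0.350000, 1.729200) = 2.284142
  u ← 1.200000 + (0.35/2)·(1.512000 + 2.284142) = 1.864325
x=0.350000, u=1.864325:
  k1 = f(0.350000, 1.864325) = 2.454399
  k2 = f(0.700000, 2.723365) = 3.852839
  u ← 1.864325 + (0.35/2)·(2.454399 + 3.852839) = 2.968092
x=0.700000, u=2.968092:
  k1 = f(0.700000, 2.968092) = 4.161195
  k2 = f(1.050000, 4.424510) = 6.523033
  u ← 2.968092 + (0.35/2)·(4.161195 + 6.523033) = 4.837832
u(1.05) ≈ 4.8378

4.8378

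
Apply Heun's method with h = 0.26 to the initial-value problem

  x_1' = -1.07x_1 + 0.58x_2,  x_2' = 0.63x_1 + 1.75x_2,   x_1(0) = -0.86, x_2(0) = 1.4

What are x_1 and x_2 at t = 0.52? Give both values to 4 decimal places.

-0.0003, 3.1363

Heun on (x_1,x_2): k1 = f(t_n, state_n); k2 = f(t_n + h, state_n + h·k1); state_{n+1} = state_n + (h/2)·(k1 + k2).
0.000000: (-0.860000, 1.400000)
  k1 = (1.732200, 1.908200)
  predictor → (-0.409628, 1.896132)
  k2 = (1.538059, 3.060165)
  → (-0.434866, 2.045887)
0.260000: (-0.434866, 2.045887)
  k1 = (1.651922, 3.306337)
  predictor → (-0.005367, 2.905535)
  k2 = (1.690953, 5.081306)
  → (-0.000293, 3.136281)
(x_1(0.52), x_2(0.52)) ≈ (-0.0003, 3.1363)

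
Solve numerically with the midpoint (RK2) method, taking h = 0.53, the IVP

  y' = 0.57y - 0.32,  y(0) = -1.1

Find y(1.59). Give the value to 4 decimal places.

Midpoint: k1 = f(t_n, y_n); k2 = f(t_n + h/2, y_n + (h/2)·k1); y_{n+1} = y_n + h·k2.
t=0.000000, y=-1.100000:
  k1 = f(0.000000, -1.100000) = -0.947000
  k2 = f(0.265000, -1.350955) = -1.090044
  y ← -1.100000 + 0.53·(-1.090044) = -1.677724
t=0.530000, y=-1.677724:
  k1 = f(0.530000, -1.677724) = -1.276302
  k2 = f(0.795000, -2.015944) = -1.469088
  y ← -1.677724 + 0.53·(-1.469088) = -2.456340
t=1.060000, y=-2.456340:
  k1 = f(1.060000, -2.456340) = -1.720114
  k2 = f(1.325000, -2.912170) = -1.979937
  y ← -2.456340 + 0.53·(-1.979937) = -3.505707
y(1.59) ≈ -3.5057

-3.5057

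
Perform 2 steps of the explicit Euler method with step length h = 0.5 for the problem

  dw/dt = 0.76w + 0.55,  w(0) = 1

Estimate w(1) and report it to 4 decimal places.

Euler: w_{n+1} = w_n + h·f(t_n, w_n).
t=0.000000, w=1.000000: f=1.310000 → w ← 1.000000 + 0.5·1.310000 = 1.655000
t=0.500000, w=1.655000: f=1.807800 → w ← 1.655000 + 0.5·1.807800 = 2.558900
w(1) ≈ 2.5589

2.5589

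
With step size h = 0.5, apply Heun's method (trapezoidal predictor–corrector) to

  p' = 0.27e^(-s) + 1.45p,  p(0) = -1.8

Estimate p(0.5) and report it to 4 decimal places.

-3.4207

Heun: k1 = f(s_n, p_n); k2 = f(s_n + h, p_n + h·k1); p_{n+1} = p_n + (h/2)·(k1 + k2).
s=0.000000, p=-1.800000:
  k1 = f(0.000000, -1.800000) = -2.340000
  k2 = f(0.500000, -2.970000) = -4.142737
  p ← -1.800000 + (0.5/2)·(-2.340000 + (-4.142737)) = -3.420684
p(0.5) ≈ -3.4207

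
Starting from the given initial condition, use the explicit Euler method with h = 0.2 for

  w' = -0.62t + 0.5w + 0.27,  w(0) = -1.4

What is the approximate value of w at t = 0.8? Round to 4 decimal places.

Euler: w_{n+1} = w_n + h·f(t_n, w_n).
t=0.000000, w=-1.400000: f=-0.430000 → w ← -1.400000 + 0.2·(-0.430000) = -1.486000
t=0.200000, w=-1.486000: f=-0.597000 → w ← -1.486000 + 0.2·(-0.597000) = -1.605400
t=0.400000, w=-1.605400: f=-0.780700 → w ← -1.605400 + 0.2·(-0.780700) = -1.761540
t=0.600000, w=-1.761540: f=-0.982770 → w ← -1.761540 + 0.2·(-0.982770) = -1.958094
w(0.8) ≈ -1.9581

-1.9581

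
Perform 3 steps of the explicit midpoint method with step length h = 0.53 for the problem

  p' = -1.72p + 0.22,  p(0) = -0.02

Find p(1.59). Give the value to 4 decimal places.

Midpoint: k1 = f(x_n, p_n); k2 = f(x_n + h/2, p_n + (h/2)·k1); p_{n+1} = p_n + h·k2.
x=0.000000, p=-0.020000:
  k1 = f(0.000000, -0.020000) = 0.254400
  k2 = f(0.265000, 0.047416) = 0.138444
  p ← -0.020000 + 0.53·0.138444 = 0.053376
x=0.530000, p=0.053376:
  k1 = f(0.530000, 0.053376) = 0.128194
  k2 = f(0.795000, 0.087347) = 0.069763
  p ← 0.053376 + 0.53·0.069763 = 0.090350
x=1.060000, p=0.090350:
  k1 = f(1.060000, 0.090350) = 0.064598
  k2 = f(1.325000, 0.107469) = 0.035154
  p ← 0.090350 + 0.53·0.035154 = 0.108982
p(1.59) ≈ 0.1090

0.1090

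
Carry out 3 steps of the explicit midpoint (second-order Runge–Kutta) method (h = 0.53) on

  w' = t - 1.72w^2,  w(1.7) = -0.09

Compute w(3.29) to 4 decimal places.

1.1517

Midpoint: k1 = f(t_n, w_n); k2 = f(t_n + h/2, w_n + (h/2)·k1); w_{n+1} = w_n + h·k2.
t=1.700000, w=-0.090000:
  k1 = f(1.700000, -0.090000) = 1.686068
  k2 = f(1.965000, 0.356808) = 1.746023
  w ← -0.090000 + 0.53·1.746023 = 0.835392
t=2.230000, w=0.835392:
  k1 = f(2.230000, 0.835392) = 1.029646
  k2 = f(2.495000, 1.108248) = 0.382471
  w ← 0.835392 + 0.53·0.382471 = 1.038102
t=2.760000, w=1.038102:
  k1 = f(2.760000, 1.038102) = 0.906433
  k2 = f(3.025000, 1.278306) = 0.214404
  w ← 1.038102 + 0.53·0.214404 = 1.151736
w(3.29) ≈ 1.1517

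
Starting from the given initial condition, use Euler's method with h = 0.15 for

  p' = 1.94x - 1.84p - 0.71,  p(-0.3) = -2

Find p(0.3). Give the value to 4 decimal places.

-0.8417

Euler: p_{n+1} = p_n + h·f(x_n, p_n).
x=-0.300000, p=-2.000000: f=2.388000 → p ← -2.000000 + 0.15·2.388000 = -1.641800
x=-0.150000, p=-1.641800: f=2.019912 → p ← -1.641800 + 0.15·2.019912 = -1.338813
x=0.000000, p=-1.338813: f=1.753416 → p ← -1.338813 + 0.15·1.753416 = -1.075801
x=0.150000, p=-1.075801: f=1.560473 → p ← -1.075801 + 0.15·1.560473 = -0.841730
p(0.3) ≈ -0.8417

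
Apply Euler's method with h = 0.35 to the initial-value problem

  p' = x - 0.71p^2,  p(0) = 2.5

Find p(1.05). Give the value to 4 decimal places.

0.9135

Euler: p_{n+1} = p_n + h·f(x_n, p_n).
x=0.000000, p=2.500000: f=-4.437500 → p ← 2.500000 + 0.35·(-4.437500) = 0.946875
x=0.350000, p=0.946875: f=-0.286566 → p ← 0.946875 + 0.35·(-0.286566) = 0.846577
x=0.700000, p=0.846577: f=0.191148 → p ← 0.846577 + 0.35·0.191148 = 0.913479
p(1.05) ≈ 0.9135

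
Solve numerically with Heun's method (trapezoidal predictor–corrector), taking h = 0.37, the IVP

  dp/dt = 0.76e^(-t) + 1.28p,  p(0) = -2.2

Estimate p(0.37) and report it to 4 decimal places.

-3.1843

Heun: k1 = f(t_n, p_n); k2 = f(t_n + h, p_n + h·k1); p_{n+1} = p_n + (h/2)·(k1 + k2).
t=0.000000, p=-2.200000:
  k1 = f(0.000000, -2.200000) = -2.056000
  k2 = f(0.370000, -2.960720) = -3.264764
  p ← -2.200000 + (0.37/2)·(-2.056000 + (-3.264764)) = -3.184341
p(0.37) ≈ -3.1843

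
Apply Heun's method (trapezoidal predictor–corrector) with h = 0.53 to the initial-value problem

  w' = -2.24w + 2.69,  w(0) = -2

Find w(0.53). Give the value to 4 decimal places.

Heun: k1 = f(x_n, w_n); k2 = f(x_n + h, w_n + h·k1); w_{n+1} = w_n + (h/2)·(k1 + k2).
x=0.000000, w=-2.000000:
  k1 = f(0.000000, -2.000000) = 7.170000
  k2 = f(0.530000, 1.800100) = -1.342224
  w ← -2.000000 + (0.53/2)·(7.170000 + (-1.342224)) = -0.455639
w(0.53) ≈ -0.4556

-0.4556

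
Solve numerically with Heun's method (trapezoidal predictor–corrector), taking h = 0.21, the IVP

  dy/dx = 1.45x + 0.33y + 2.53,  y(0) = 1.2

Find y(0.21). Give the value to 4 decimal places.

1.8677

Heun: k1 = f(x_n, y_n); k2 = f(x_n + h, y_n + h·k1); y_{n+1} = y_n + (h/2)·(k1 + k2).
x=0.000000, y=1.200000:
  k1 = f(0.000000, 1.200000) = 2.926000
  k2 = f(0.210000, 1.814460) = 3.433272
  y ← 1.200000 + (0.21/2)·(2.926000 + 3.433272) = 1.867724
y(0.21) ≈ 1.8677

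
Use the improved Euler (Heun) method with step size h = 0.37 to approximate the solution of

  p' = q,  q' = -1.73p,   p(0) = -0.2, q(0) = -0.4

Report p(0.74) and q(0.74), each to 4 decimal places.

-0.3690, 0.0096

Heun on (p,q): k1 = f(s_n, state_n); k2 = f(s_n + h, state_n + h·k1); state_{n+1} = state_n + (h/2)·(k1 + k2).
0.000000: (-0.200000, -0.400000)
  k1 = (-0.400000, 0.346000)
  predictor → (-0.348000, -0.271980)
  k2 = (-0.271980, 0.602040)
  → (-0.324316, -0.224613)
0.370000: (-0.324316, -0.224613)
  k1 = (-0.224613, 0.561067)
  predictor → (-0.407423, -0.017018)
  k2 = (-0.017018, 0.704842)
  → (-0.369018, 0.009581)
(p(0.74), q(0.74)) ≈ (-0.3690, 0.0096)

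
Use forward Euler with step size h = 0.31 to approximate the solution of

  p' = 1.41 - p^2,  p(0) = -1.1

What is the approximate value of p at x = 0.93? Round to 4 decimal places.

-0.7688

Euler: p_{n+1} = p_n + h·f(x_n, p_n).
x=0.000000, p=-1.100000: f=0.200000 → p ← -1.100000 + 0.31·0.200000 = -1.038000
x=0.310000, p=-1.038000: f=0.332556 → p ← -1.038000 + 0.31·0.332556 = -0.934908
x=0.620000, p=-0.934908: f=0.535948 → p ← -0.934908 + 0.31·0.535948 = -0.768764
p(0.93) ≈ -0.7688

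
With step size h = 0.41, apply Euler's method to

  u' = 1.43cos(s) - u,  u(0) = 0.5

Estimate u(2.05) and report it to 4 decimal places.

Euler: u_{n+1} = u_n + h·f(s_n, u_n).
s=0.000000, u=0.500000: f=0.930000 → u ← 0.500000 + 0.41·0.930000 = 0.881300
s=0.410000, u=0.881300: f=0.430183 → u ← 0.881300 + 0.41·0.430183 = 1.057675
s=0.820000, u=1.057675: f=-0.082099 → u ← 1.057675 + 0.41·(-0.082099) = 1.024015
s=1.230000, u=1.024015: f=-0.546055 → u ← 1.024015 + 0.41·(-0.546055) = 0.800132
s=1.640000, u=0.800132: f=-0.899014 → u ← 0.800132 + 0.41·(-0.899014) = 0.431536
u(2.05) ≈ 0.4315

0.4315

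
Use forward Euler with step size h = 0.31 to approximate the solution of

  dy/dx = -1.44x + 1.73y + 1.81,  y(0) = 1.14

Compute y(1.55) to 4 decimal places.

Euler: y_{n+1} = y_n + h·f(x_n, y_n).
x=0.000000, y=1.140000: f=3.782200 → y ← 1.140000 + 0.31·3.782200 = 2.312482
x=0.310000, y=2.312482: f=5.364194 → y ← 2.312482 + 0.31·5.364194 = 3.975382
x=0.620000, y=3.975382: f=7.794611 → y ← 3.975382 + 0.31·7.794611 = 6.391712
x=0.930000, y=6.391712: f=11.528461 → y ← 6.391712 + 0.31·11.528461 = 9.965534
x=1.240000, y=9.965534: f=17.264775 → y ← 9.965534 + 0.31·17.264775 = 15.317614
y(1.55) ≈ 15.3176

15.3176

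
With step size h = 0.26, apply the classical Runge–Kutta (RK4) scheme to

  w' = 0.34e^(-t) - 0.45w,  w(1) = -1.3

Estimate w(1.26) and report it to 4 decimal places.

-1.1295

RK4: k1 = f(t_n, w_n); k2 = f(t_n + h/2, w_n + (h/2)·k1); k3 = f(t_n + h/2, w_n + (h/2)·k2); k4 = f(t_n + h, w_n + h·k3); w_{n+1} = w_n + (h/6)·(k1 + 2k2 + 2k3 + k4).
t=1.000000, w=-1.300000:
  k1 = f(1.000000, -1.300000) = 0.710079
  k2 = f(1.130000, -1.207690) = 0.653292
  k3 = f(1.130000, -1.215072) = 0.656614
  k4 = f(1.260000, -1.129280) = 0.604619
  w ← -1.300000 + (0.26/6)·(k1 + 2k2 + 2k3 + k4) = -1.129505
w(1.26) ≈ -1.1295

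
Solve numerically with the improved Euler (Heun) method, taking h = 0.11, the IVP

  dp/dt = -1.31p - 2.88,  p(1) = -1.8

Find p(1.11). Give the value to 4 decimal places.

Heun: k1 = f(t_n, p_n); k2 = f(t_n + h, p_n + h·k1); p_{n+1} = p_n + (h/2)·(k1 + k2).
t=1.000000, p=-1.800000:
  k1 = f(1.000000, -1.800000) = -0.522000
  k2 = f(1.110000, -1.857420) = -0.446780
  p ← -1.800000 + (0.11/2)·(-0.522000 + (-0.446780)) = -1.853283
p(1.11) ≈ -1.8533

-1.8533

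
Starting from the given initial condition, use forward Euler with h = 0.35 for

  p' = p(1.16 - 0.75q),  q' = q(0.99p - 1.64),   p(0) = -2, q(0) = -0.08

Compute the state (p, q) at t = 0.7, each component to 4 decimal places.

-3.9967, -0.0120

Euler on (p,q): p_{n+1} = p_n + h·p', q_{n+1} = q_n + h·q'.
0.000000: (-2.000000, -0.080000); f=(-2.440000, 0.289600) → (-2.854000, 0.021360)
0.350000: (-2.854000, 0.021360); f=(-3.264919, -0.095382) → (-3.996722, -0.012024)
(p(0.7), q(0.7)) ≈ (-3.9967, -0.0120)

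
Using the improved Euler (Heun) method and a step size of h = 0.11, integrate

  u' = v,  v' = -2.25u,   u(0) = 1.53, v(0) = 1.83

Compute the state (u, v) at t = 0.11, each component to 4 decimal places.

Heun on (u,v): k1 = f(t_n, state_n); k2 = f(t_n + h, state_n + h·k1); state_{n+1} = state_n + (h/2)·(k1 + k2).
0.000000: (1.530000, 1.830000)
  k1 = (1.830000, -3.442500)
  predictor → (1.731300, 1.451325)
  k2 = (1.451325, -3.895425)
  → (1.710473, 1.426414)
(u(0.11), v(0.11)) ≈ (1.7105, 1.4264)

1.7105, 1.4264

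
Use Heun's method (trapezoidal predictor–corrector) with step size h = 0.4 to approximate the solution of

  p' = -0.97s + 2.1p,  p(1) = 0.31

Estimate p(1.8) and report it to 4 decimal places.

-0.7367

Heun: k1 = f(s_n, p_n); k2 = f(s_n + h, p_n + h·k1); p_{n+1} = p_n + (h/2)·(k1 + k2).
s=1.000000, p=0.310000:
  k1 = f(1.000000, 0.310000) = -0.319000
  k2 = f(1.400000, 0.182400) = -0.974960
  p ← 0.310000 + (0.4/2)·(-0.319000 + (-0.974960)) = 0.051208
s=1.400000, p=0.051208:
  k1 = f(1.400000, 0.051208) = -1.250463
  k2 = f(1.800000, -0.448977) = -2.688852
  p ← 0.051208 + (0.4/2)·(-1.250463 + (-2.688852)) = -0.736655
p(1.8) ≈ -0.7367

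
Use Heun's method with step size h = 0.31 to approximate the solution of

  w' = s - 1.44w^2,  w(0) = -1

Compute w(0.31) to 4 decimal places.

Heun: k1 = f(s_n, w_n); k2 = f(s_n + h, w_n + h·k1); w_{n+1} = w_n + (h/2)·(k1 + k2).
s=0.000000, w=-1.000000:
  k1 = f(0.000000, -1.000000) = -1.440000
  k2 = f(0.310000, -1.446400) = -2.702585
  w ← -1.000000 + (0.31/2)·(-1.440000 + (-2.702585)) = -1.642101
w(0.31) ≈ -1.6421

-1.6421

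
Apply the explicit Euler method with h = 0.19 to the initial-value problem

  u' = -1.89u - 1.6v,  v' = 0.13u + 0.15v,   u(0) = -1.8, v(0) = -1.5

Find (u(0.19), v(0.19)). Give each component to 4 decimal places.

-0.6976, -1.5872

Euler on (u,v): u_{n+1} = u_n + h·u', v_{n+1} = v_n + h·v'.
0.000000: (-1.800000, -1.500000); f=(5.802000, -0.459000) → (-0.697620, -1.587210)
(u(0.19), v(0.19)) ≈ (-0.6976, -1.5872)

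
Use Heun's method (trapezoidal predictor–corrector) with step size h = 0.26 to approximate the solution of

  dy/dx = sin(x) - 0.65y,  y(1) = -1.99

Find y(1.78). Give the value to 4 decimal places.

-0.6167

Heun: k1 = f(x_n, y_n); k2 = f(x_n + h, y_n + h·k1); y_{n+1} = y_n + (h/2)·(k1 + k2).
x=1.000000, y=-1.990000:
  k1 = f(1.000000, -1.990000) = 2.134971
  k2 = f(1.260000, -1.434908) = 1.884780
  y ← -1.990000 + (0.26/2)·(2.134971 + 1.884780) = -1.467432
x=1.260000, y=-1.467432:
  k1 = f(1.260000, -1.467432) = 1.905921
  k2 = f(1.520000, -0.971893) = 1.630440
  y ← -1.467432 + (0.26/2)·(1.905921 + 1.630440) = -1.007705
x=1.520000, y=-1.007705:
  k1 = f(1.520000, -1.007705) = 1.653719
  k2 = f(1.780000, -0.577738) = 1.353727
  y ← -1.007705 + (0.26/2)·(1.653719 + 1.353727) = -0.616737
y(1.78) ≈ -0.6167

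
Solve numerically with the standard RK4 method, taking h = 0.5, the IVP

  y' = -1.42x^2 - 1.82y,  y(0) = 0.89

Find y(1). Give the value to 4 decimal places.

-0.1727

RK4: k1 = f(x_n, y_n); k2 = f(x_n + h/2, y_n + (h/2)·k1); k3 = f(x_n + h/2, y_n + (h/2)·k2); k4 = f(x_n + h, y_n + h·k3); y_{n+1} = y_n + (h/6)·(k1 + 2k2 + 2k3 + k4).
x=0.000000, y=0.890000:
  k1 = f(0.000000, 0.890000) = -1.619800
  k2 = f(0.250000, 0.485050) = -0.971541
  k3 = f(0.250000, 0.647115) = -1.266499
  k4 = f(0.500000, 0.256751) = -0.822286
  y ← 0.890000 + (0.5/6)·(k1 + 2k2 + 2k3 + k4) = 0.313486
x=0.500000, y=0.313486:
  k1 = f(0.500000, 0.313486) = -0.925545
  k2 = f(0.750000, 0.082100) = -0.948172
  k3 = f(0.750000, 0.076443) = -0.937877
  k4 = f(1.000000, -0.155452) = -1.137077
  y ← 0.313486 + (0.5/6)·(k1 + 2k2 + 2k3 + k4) = -0.172740
y(1) ≈ -0.1727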